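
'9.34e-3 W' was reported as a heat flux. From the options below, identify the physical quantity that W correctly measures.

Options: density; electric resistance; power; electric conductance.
power

heat flux should have units dimensionally equivalent to kg / s^3 (e.g. W/m²).
The given unit 'W' reduces to kg * m^2 / s^3. Of the listed options, that is the dimensionality of power.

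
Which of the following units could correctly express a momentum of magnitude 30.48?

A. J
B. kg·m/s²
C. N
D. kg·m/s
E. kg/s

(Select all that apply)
D

momentum has SI base units: kg * m / s

Checking each option against kg * m / s:
  A. J: ✗ does not match
  B. kg·m/s²: ✗ does not match
  C. N: ✗ does not match
  D. kg·m/s: ✓ matches
  E. kg/s: ✗ does not match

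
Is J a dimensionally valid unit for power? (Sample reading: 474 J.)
No

power has SI base units: kg * m^2 / s^3
J does NOT reduce to kg * m^2 / s^3; a valid unit for power would be e.g. W.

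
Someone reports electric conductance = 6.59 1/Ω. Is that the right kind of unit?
Yes

electric conductance has SI base units: A^2 * s^3 / (kg * m^2)
1/Ω reduces to the same SI base units, so it is a valid unit for electric conductance.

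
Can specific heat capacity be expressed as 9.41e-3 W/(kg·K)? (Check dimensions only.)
No

specific heat capacity has SI base units: m^2 / (s^2 * K)
W/(kg·K) does NOT reduce to m^2 / (s^2 * K); a valid unit for specific heat capacity would be e.g. J/(kg·K).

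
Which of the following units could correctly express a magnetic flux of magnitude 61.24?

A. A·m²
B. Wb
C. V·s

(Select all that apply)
B, C

magnetic flux has SI base units: kg * m^2 / (A * s^2)

Checking each option against kg * m^2 / (A * s^2):
  A. A·m²: ✗ does not match
  B. Wb: ✓ matches
  C. V·s: ✓ matches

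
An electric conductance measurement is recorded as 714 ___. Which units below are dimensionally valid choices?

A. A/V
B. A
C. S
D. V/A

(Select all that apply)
A, C

electric conductance has SI base units: A^2 * s^3 / (kg * m^2)

Checking each option against A^2 * s^3 / (kg * m^2):
  A. A/V: ✓ matches
  B. A: ✗ does not match
  C. S: ✓ matches
  D. V/A: ✗ does not match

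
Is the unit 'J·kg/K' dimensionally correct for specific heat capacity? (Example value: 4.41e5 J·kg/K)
No

specific heat capacity has SI base units: m^2 / (s^2 * K)
J·kg/K does NOT reduce to m^2 / (s^2 * K); a valid unit for specific heat capacity would be e.g. J/(kg·K).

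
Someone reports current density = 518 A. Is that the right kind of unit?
No

current density has SI base units: A / m^2
A does NOT reduce to A / m^2; a valid unit for current density would be e.g. A/m².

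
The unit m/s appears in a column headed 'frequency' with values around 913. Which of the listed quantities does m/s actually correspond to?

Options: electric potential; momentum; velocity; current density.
velocity

frequency should have units dimensionally equivalent to 1 / s (e.g. Hz).
The given unit 'm/s' reduces to m / s. Of the listed options, that is the dimensionality of velocity.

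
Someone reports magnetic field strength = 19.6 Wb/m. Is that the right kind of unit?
No

magnetic field strength has SI base units: A / m
Wb/m does NOT reduce to A / m; a valid unit for magnetic field strength would be e.g. A/m.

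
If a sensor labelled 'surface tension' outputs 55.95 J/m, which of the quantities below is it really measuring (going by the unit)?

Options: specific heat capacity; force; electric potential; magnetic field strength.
force

surface tension should have units dimensionally equivalent to kg / s^2 (e.g. N/m).
The given unit 'J/m' reduces to kg * m / s^2. Of the listed options, that is the dimensionality of force.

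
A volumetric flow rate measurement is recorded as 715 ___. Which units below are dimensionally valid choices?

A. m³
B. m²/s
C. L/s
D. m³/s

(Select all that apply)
C, D

volumetric flow rate has SI base units: m^3 / s

Checking each option against m^3 / s:
  A. m³: ✗ does not match
  B. m²/s: ✗ does not match
  C. L/s: ✓ matches
  D. m³/s: ✓ matches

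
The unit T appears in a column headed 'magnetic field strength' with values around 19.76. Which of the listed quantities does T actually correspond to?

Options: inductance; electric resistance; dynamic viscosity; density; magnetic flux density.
magnetic flux density

magnetic field strength should have units dimensionally equivalent to A / m (e.g. A/m).
The given unit 'T' reduces to kg / (A * s^2). Of the listed options, that is the dimensionality of magnetic flux density.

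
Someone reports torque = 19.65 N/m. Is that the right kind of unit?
No

torque has SI base units: kg * m^2 / s^2
N/m does NOT reduce to kg * m^2 / s^2; a valid unit for torque would be e.g. N·m.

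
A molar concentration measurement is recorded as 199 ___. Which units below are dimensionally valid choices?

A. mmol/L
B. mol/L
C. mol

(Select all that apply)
A, B

molar concentration has SI base units: mol / m^3

Checking each option against mol / m^3:
  A. mmol/L: ✓ matches
  B. mol/L: ✓ matches
  C. mol: ✗ does not match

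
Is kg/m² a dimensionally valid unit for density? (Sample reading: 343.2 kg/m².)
No

density has SI base units: kg / m^3
kg/m² does NOT reduce to kg / m^3; a valid unit for density would be e.g. kg/m³.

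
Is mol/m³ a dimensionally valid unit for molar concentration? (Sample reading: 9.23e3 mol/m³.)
Yes

molar concentration has SI base units: mol / m^3
mol/m³ reduces to the same SI base units, so it is a valid unit for molar concentration.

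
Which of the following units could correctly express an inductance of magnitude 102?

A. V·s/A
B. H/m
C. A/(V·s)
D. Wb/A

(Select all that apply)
A, D

inductance has SI base units: kg * m^2 / (A^2 * s^2)

Checking each option against kg * m^2 / (A^2 * s^2):
  A. V·s/A: ✓ matches
  B. H/m: ✗ does not match
  C. A/(V·s): ✗ does not match
  D. Wb/A: ✓ matches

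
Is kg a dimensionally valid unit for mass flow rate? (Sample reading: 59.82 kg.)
No

mass flow rate has SI base units: kg / s
kg does NOT reduce to kg / s; a valid unit for mass flow rate would be e.g. kg/s.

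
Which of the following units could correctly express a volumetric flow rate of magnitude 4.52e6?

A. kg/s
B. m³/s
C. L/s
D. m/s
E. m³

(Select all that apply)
B, C

volumetric flow rate has SI base units: m^3 / s

Checking each option against m^3 / s:
  A. kg/s: ✗ does not match
  B. m³/s: ✓ matches
  C. L/s: ✓ matches
  D. m/s: ✗ does not match
  E. m³: ✗ does not match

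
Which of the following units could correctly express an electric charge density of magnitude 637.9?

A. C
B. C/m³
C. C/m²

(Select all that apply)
B

electric charge density has SI base units: A * s / m^3

Checking each option against A * s / m^3:
  A. C: ✗ does not match
  B. C/m³: ✓ matches
  C. C/m²: ✗ does not match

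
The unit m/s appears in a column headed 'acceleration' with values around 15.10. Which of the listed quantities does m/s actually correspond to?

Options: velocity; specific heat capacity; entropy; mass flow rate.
velocity

acceleration should have units dimensionally equivalent to m / s^2 (e.g. m/s²).
The given unit 'm/s' reduces to m / s. Of the listed options, that is the dimensionality of velocity.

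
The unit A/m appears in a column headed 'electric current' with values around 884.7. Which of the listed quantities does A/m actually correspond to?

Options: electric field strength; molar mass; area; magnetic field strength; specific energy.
magnetic field strength

electric current should have units dimensionally equivalent to A (e.g. A).
The given unit 'A/m' reduces to A / m. Of the listed options, that is the dimensionality of magnetic field strength.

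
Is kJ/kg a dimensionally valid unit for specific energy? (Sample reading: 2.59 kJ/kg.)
Yes

specific energy has SI base units: m^2 / s^2
kJ/kg reduces to the same SI base units, so it is a valid unit for specific energy.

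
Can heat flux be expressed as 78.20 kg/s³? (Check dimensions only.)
Yes

heat flux has SI base units: kg / s^3
kg/s³ reduces to the same SI base units, so it is a valid unit for heat flux.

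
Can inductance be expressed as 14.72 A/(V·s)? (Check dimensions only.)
No

inductance has SI base units: kg * m^2 / (A^2 * s^2)
A/(V·s) does NOT reduce to kg * m^2 / (A^2 * s^2); a valid unit for inductance would be e.g. H.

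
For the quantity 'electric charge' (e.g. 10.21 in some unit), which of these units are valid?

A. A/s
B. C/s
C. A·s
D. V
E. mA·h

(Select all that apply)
C, E

electric charge has SI base units: A * s

Checking each option against A * s:
  A. A/s: ✗ does not match
  B. C/s: ✗ does not match
  C. A·s: ✓ matches
  D. V: ✗ does not match
  E. mA·h: ✓ matches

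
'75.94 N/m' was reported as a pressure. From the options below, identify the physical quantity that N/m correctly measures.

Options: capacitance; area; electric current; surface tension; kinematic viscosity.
surface tension

pressure should have units dimensionally equivalent to kg / (m * s^2) (e.g. Pa).
The given unit 'N/m' reduces to kg / s^2. Of the listed options, that is the dimensionality of surface tension.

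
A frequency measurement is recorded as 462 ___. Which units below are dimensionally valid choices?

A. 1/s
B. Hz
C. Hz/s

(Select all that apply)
A, B

frequency has SI base units: 1 / s

Checking each option against 1 / s:
  A. 1/s: ✓ matches
  B. Hz: ✓ matches
  C. Hz/s: ✗ does not match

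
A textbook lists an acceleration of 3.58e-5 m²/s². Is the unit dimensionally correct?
No

acceleration has SI base units: m / s^2
m²/s² does NOT reduce to m / s^2; a valid unit for acceleration would be e.g. m/s².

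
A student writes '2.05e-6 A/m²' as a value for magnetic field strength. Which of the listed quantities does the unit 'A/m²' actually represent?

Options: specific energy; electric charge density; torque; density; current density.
current density

magnetic field strength should have units dimensionally equivalent to A / m (e.g. A/m).
The given unit 'A/m²' reduces to A / m^2. Of the listed options, that is the dimensionality of current density.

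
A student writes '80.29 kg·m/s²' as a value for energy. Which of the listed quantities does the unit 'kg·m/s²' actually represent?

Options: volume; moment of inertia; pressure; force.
force

energy should have units dimensionally equivalent to kg * m^2 / s^2 (e.g. J).
The given unit 'kg·m/s²' reduces to kg * m / s^2. Of the listed options, that is the dimensionality of force.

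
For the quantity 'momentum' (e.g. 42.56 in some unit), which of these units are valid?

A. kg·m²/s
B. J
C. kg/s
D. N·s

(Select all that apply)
D

momentum has SI base units: kg * m / s

Checking each option against kg * m / s:
  A. kg·m²/s: ✗ does not match
  B. J: ✗ does not match
  C. kg/s: ✗ does not match
  D. N·s: ✓ matches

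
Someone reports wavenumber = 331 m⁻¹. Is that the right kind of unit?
Yes

wavenumber has SI base units: 1 / m
m⁻¹ reduces to the same SI base units, so it is a valid unit for wavenumber.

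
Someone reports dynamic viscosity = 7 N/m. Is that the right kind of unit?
No

dynamic viscosity has SI base units: kg / (m * s)
N/m does NOT reduce to kg / (m * s); a valid unit for dynamic viscosity would be e.g. Pa·s.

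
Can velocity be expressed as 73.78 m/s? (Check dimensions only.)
Yes

velocity has SI base units: m / s
m/s reduces to the same SI base units, so it is a valid unit for velocity.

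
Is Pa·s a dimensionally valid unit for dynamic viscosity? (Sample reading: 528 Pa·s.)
Yes

dynamic viscosity has SI base units: kg / (m * s)
Pa·s reduces to the same SI base units, so it is a valid unit for dynamic viscosity.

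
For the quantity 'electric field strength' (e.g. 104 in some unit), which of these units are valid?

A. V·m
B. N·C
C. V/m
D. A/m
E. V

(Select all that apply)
C

electric field strength has SI base units: kg * m / (A * s^3)

Checking each option against kg * m / (A * s^3):
  A. V·m: ✗ does not match
  B. N·C: ✗ does not match
  C. V/m: ✓ matches
  D. A/m: ✗ does not match
  E. V: ✗ does not match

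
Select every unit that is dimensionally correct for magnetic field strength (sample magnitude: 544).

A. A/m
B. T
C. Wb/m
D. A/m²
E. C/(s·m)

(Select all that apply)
A, E

magnetic field strength has SI base units: A / m

Checking each option against A / m:
  A. A/m: ✓ matches
  B. T: ✗ does not match
  C. Wb/m: ✗ does not match
  D. A/m²: ✗ does not match
  E. C/(s·m): ✓ matches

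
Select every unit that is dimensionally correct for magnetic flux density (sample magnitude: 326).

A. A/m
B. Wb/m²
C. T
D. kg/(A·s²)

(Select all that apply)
B, C, D

magnetic flux density has SI base units: kg / (A * s^2)

Checking each option against kg / (A * s^2):
  A. A/m: ✗ does not match
  B. Wb/m²: ✓ matches
  C. T: ✓ matches
  D. kg/(A·s²): ✓ matches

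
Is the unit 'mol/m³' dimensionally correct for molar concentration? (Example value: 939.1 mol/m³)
Yes

molar concentration has SI base units: mol / m^3
mol/m³ reduces to the same SI base units, so it is a valid unit for molar concentration.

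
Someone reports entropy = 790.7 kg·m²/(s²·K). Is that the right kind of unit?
Yes

entropy has SI base units: kg * m^2 / (s^2 * K)
kg·m²/(s²·K) reduces to the same SI base units, so it is a valid unit for entropy.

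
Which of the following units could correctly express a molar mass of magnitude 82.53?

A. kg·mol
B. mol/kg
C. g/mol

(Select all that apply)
C

molar mass has SI base units: kg / mol

Checking each option against kg / mol:
  A. kg·mol: ✗ does not match
  B. mol/kg: ✗ does not match
  C. g/mol: ✓ matches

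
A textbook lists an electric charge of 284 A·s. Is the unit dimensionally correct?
Yes

electric charge has SI base units: A * s
A·s reduces to the same SI base units, so it is a valid unit for electric charge.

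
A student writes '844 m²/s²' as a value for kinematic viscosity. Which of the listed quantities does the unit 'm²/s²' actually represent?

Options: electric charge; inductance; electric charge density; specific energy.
specific energy

kinematic viscosity should have units dimensionally equivalent to m^2 / s (e.g. m²/s).
The given unit 'm²/s²' reduces to m^2 / s^2. Of the listed options, that is the dimensionality of specific energy.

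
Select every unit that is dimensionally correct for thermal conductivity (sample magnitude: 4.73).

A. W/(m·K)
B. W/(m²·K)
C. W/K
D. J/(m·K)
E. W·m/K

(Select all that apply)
A

thermal conductivity has SI base units: kg * m / (s^3 * K)

Checking each option against kg * m / (s^3 * K):
  A. W/(m·K): ✓ matches
  B. W/(m²·K): ✗ does not match
  C. W/K: ✗ does not match
  D. J/(m·K): ✗ does not match
  E. W·m/K: ✗ does not match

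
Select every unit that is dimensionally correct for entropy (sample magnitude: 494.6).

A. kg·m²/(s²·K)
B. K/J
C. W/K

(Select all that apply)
A

entropy has SI base units: kg * m^2 / (s^2 * K)

Checking each option against kg * m^2 / (s^2 * K):
  A. kg·m²/(s²·K): ✓ matches
  B. K/J: ✗ does not match
  C. W/K: ✗ does not match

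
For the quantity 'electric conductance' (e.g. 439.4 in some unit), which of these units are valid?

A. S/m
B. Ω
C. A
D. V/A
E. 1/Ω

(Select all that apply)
E

electric conductance has SI base units: A^2 * s^3 / (kg * m^2)

Checking each option against A^2 * s^3 / (kg * m^2):
  A. S/m: ✗ does not match
  B. Ω: ✗ does not match
  C. A: ✗ does not match
  D. V/A: ✗ does not match
  E. 1/Ω: ✓ matches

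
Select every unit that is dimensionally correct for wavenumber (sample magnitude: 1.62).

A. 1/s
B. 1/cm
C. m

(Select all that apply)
B

wavenumber has SI base units: 1 / m

Checking each option against 1 / m:
  A. 1/s: ✗ does not match
  B. 1/cm: ✓ matches
  C. m: ✗ does not match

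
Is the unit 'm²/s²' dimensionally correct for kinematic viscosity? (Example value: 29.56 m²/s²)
No

kinematic viscosity has SI base units: m^2 / s
m²/s² does NOT reduce to m^2 / s; a valid unit for kinematic viscosity would be e.g. m²/s.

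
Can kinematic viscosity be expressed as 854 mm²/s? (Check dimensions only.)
Yes

kinematic viscosity has SI base units: m^2 / s
mm²/s reduces to the same SI base units, so it is a valid unit for kinematic viscosity.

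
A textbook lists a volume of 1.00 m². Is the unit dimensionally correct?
No

volume has SI base units: m^3
m² does NOT reduce to m^3; a valid unit for volume would be e.g. m³.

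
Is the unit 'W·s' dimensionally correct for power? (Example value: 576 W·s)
No

power has SI base units: kg * m^2 / s^3
W·s does NOT reduce to kg * m^2 / s^3; a valid unit for power would be e.g. W.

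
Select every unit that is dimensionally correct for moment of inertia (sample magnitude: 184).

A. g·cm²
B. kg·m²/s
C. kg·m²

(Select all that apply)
A, C

moment of inertia has SI base units: kg * m^2

Checking each option against kg * m^2:
  A. g·cm²: ✓ matches
  B. kg·m²/s: ✗ does not match
  C. kg·m²: ✓ matches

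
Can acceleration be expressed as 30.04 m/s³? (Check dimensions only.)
No

acceleration has SI base units: m / s^2
m/s³ does NOT reduce to m / s^2; a valid unit for acceleration would be e.g. m/s².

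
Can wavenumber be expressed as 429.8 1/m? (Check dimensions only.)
Yes

wavenumber has SI base units: 1 / m
1/m reduces to the same SI base units, so it is a valid unit for wavenumber.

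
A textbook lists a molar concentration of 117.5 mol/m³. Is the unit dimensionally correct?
Yes

molar concentration has SI base units: mol / m^3
mol/m³ reduces to the same SI base units, so it is a valid unit for molar concentration.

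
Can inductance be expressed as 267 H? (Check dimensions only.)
Yes

inductance has SI base units: kg * m^2 / (A^2 * s^2)
H reduces to the same SI base units, so it is a valid unit for inductance.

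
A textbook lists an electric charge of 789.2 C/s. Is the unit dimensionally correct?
No

electric charge has SI base units: A * s
C/s does NOT reduce to A * s; a valid unit for electric charge would be e.g. C.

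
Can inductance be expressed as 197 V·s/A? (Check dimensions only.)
Yes

inductance has SI base units: kg * m^2 / (A^2 * s^2)
V·s/A reduces to the same SI base units, so it is a valid unit for inductance.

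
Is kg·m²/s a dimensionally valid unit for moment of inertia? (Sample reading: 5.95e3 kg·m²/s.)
No

moment of inertia has SI base units: kg * m^2
kg·m²/s does NOT reduce to kg * m^2; a valid unit for moment of inertia would be e.g. kg·m².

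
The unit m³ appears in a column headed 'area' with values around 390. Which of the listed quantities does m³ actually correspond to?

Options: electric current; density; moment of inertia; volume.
volume

area should have units dimensionally equivalent to m^2 (e.g. m²).
The given unit 'm³' reduces to m^3. Of the listed options, that is the dimensionality of volume.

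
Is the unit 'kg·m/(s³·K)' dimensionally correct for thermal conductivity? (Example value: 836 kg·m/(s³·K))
Yes

thermal conductivity has SI base units: kg * m / (s^3 * K)
kg·m/(s³·K) reduces to the same SI base units, so it is a valid unit for thermal conductivity.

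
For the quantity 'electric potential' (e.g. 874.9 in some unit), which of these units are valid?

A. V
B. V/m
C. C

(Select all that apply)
A

electric potential has SI base units: kg * m^2 / (A * s^3)

Checking each option against kg * m^2 / (A * s^3):
  A. V: ✓ matches
  B. V/m: ✗ does not match
  C. C: ✗ does not match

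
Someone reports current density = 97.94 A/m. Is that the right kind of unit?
No

current density has SI base units: A / m^2
A/m does NOT reduce to A / m^2; a valid unit for current density would be e.g. A/m².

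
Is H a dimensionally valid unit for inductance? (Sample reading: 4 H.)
Yes

inductance has SI base units: kg * m^2 / (A^2 * s^2)
H reduces to the same SI base units, so it is a valid unit for inductance.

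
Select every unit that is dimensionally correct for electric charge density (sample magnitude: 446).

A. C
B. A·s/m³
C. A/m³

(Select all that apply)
B

electric charge density has SI base units: A * s / m^3

Checking each option against A * s / m^3:
  A. C: ✗ does not match
  B. A·s/m³: ✓ matches
  C. A/m³: ✗ does not match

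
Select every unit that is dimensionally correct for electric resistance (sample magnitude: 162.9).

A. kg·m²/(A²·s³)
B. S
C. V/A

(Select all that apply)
A, C

electric resistance has SI base units: kg * m^2 / (A^2 * s^3)

Checking each option against kg * m^2 / (A^2 * s^3):
  A. kg·m²/(A²·s³): ✓ matches
  B. S: ✗ does not match
  C. V/A: ✓ matches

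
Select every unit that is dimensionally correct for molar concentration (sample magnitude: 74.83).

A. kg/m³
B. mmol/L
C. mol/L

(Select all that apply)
B, C

molar concentration has SI base units: mol / m^3

Checking each option against mol / m^3:
  A. kg/m³: ✗ does not match
  B. mmol/L: ✓ matches
  C. mol/L: ✓ matches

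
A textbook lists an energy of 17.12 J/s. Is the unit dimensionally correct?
No

energy has SI base units: kg * m^2 / s^2
J/s does NOT reduce to kg * m^2 / s^2; a valid unit for energy would be e.g. J.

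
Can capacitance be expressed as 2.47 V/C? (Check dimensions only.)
No

capacitance has SI base units: A^2 * s^4 / (kg * m^2)
V/C does NOT reduce to A^2 * s^4 / (kg * m^2); a valid unit for capacitance would be e.g. F.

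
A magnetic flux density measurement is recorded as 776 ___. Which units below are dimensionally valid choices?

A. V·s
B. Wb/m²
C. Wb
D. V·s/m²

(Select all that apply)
B, D

magnetic flux density has SI base units: kg / (A * s^2)

Checking each option against kg / (A * s^2):
  A. V·s: ✗ does not match
  B. Wb/m²: ✓ matches
  C. Wb: ✗ does not match
  D. V·s/m²: ✓ matches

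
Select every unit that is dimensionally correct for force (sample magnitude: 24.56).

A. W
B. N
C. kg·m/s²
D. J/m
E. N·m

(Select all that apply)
B, C, D

force has SI base units: kg * m / s^2

Checking each option against kg * m / s^2:
  A. W: ✗ does not match
  B. N: ✓ matches
  C. kg·m/s²: ✓ matches
  D. J/m: ✓ matches
  E. N·m: ✗ does not match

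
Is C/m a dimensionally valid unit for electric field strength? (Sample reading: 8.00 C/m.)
No

electric field strength has SI base units: kg * m / (A * s^3)
C/m does NOT reduce to kg * m / (A * s^3); a valid unit for electric field strength would be e.g. V/m.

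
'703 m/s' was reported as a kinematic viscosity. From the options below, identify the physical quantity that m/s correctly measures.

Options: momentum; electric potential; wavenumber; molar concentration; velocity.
velocity

kinematic viscosity should have units dimensionally equivalent to m^2 / s (e.g. m²/s).
The given unit 'm/s' reduces to m / s. Of the listed options, that is the dimensionality of velocity.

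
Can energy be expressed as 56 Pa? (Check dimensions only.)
No

energy has SI base units: kg * m^2 / s^2
Pa does NOT reduce to kg * m^2 / s^2; a valid unit for energy would be e.g. J.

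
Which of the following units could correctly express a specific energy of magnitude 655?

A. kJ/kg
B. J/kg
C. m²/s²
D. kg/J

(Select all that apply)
A, B, C

specific energy has SI base units: m^2 / s^2

Checking each option against m^2 / s^2:
  A. kJ/kg: ✓ matches
  B. J/kg: ✓ matches
  C. m²/s²: ✓ matches
  D. kg/J: ✗ does not match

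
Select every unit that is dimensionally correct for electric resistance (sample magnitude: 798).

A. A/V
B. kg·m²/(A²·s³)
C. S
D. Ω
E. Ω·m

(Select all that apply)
B, D

electric resistance has SI base units: kg * m^2 / (A^2 * s^3)

Checking each option against kg * m^2 / (A^2 * s^3):
  A. A/V: ✗ does not match
  B. kg·m²/(A²·s³): ✓ matches
  C. S: ✗ does not match
  D. Ω: ✓ matches
  E. Ω·m: ✗ does not match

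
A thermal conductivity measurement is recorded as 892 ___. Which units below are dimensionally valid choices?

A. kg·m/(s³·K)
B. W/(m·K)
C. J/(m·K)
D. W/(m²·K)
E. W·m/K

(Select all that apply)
A, B

thermal conductivity has SI base units: kg * m / (s^3 * K)

Checking each option against kg * m / (s^3 * K):
  A. kg·m/(s³·K): ✓ matches
  B. W/(m·K): ✓ matches
  C. J/(m·K): ✗ does not match
  D. W/(m²·K): ✗ does not match
  E. W·m/K: ✗ does not match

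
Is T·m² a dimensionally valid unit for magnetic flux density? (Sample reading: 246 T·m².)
No

magnetic flux density has SI base units: kg / (A * s^2)
T·m² does NOT reduce to kg / (A * s^2); a valid unit for magnetic flux density would be e.g. T.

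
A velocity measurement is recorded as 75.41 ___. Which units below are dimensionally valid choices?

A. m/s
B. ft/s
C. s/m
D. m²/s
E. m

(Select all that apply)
A, B

velocity has SI base units: m / s

Checking each option against m / s:
  A. m/s: ✓ matches
  B. ft/s: ✓ matches
  C. s/m: ✗ does not match
  D. m²/s: ✗ does not match
  E. m: ✗ does not match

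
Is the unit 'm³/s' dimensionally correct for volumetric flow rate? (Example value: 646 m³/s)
Yes

volumetric flow rate has SI base units: m^3 / s
m³/s reduces to the same SI base units, so it is a valid unit for volumetric flow rate.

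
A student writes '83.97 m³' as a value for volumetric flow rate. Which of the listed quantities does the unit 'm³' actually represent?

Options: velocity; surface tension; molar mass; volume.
volume

volumetric flow rate should have units dimensionally equivalent to m^3 / s (e.g. m³/s).
The given unit 'm³' reduces to m^3. Of the listed options, that is the dimensionality of volume.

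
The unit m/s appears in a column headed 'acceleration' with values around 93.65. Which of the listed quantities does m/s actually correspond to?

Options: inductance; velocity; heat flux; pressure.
velocity

acceleration should have units dimensionally equivalent to m / s^2 (e.g. m/s²).
The given unit 'm/s' reduces to m / s. Of the listed options, that is the dimensionality of velocity.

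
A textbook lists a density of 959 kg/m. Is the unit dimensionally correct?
No

density has SI base units: kg / m^3
kg/m does NOT reduce to kg / m^3; a valid unit for density would be e.g. kg/m³.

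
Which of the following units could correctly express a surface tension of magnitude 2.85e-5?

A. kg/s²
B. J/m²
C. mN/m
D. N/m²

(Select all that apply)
A, B, C

surface tension has SI base units: kg / s^2

Checking each option against kg / s^2:
  A. kg/s²: ✓ matches
  B. J/m²: ✓ matches
  C. mN/m: ✓ matches
  D. N/m²: ✗ does not match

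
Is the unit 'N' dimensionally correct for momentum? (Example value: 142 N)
No

momentum has SI base units: kg * m / s
N does NOT reduce to kg * m / s; a valid unit for momentum would be e.g. kg·m/s.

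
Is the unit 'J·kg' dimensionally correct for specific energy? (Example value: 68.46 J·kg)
No

specific energy has SI base units: m^2 / s^2
J·kg does NOT reduce to m^2 / s^2; a valid unit for specific energy would be e.g. J/kg.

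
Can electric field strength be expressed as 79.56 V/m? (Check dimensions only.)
Yes

electric field strength has SI base units: kg * m / (A * s^3)
V/m reduces to the same SI base units, so it is a valid unit for electric field strength.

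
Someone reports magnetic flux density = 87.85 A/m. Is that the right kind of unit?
No

magnetic flux density has SI base units: kg / (A * s^2)
A/m does NOT reduce to kg / (A * s^2); a valid unit for magnetic flux density would be e.g. T.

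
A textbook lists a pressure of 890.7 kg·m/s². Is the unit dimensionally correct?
No

pressure has SI base units: kg / (m * s^2)
kg·m/s² does NOT reduce to kg / (m * s^2); a valid unit for pressure would be e.g. Pa.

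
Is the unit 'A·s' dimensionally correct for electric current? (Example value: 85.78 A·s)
No

electric current has SI base units: A
A·s does NOT reduce to A; a valid unit for electric current would be e.g. A.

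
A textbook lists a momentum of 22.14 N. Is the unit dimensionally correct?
No

momentum has SI base units: kg * m / s
N does NOT reduce to kg * m / s; a valid unit for momentum would be e.g. kg·m/s.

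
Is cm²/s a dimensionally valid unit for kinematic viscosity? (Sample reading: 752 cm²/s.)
Yes

kinematic viscosity has SI base units: m^2 / s
cm²/s reduces to the same SI base units, so it is a valid unit for kinematic viscosity.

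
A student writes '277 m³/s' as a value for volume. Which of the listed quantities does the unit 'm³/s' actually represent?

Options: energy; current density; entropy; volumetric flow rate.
volumetric flow rate

volume should have units dimensionally equivalent to m^3 (e.g. m³).
The given unit 'm³/s' reduces to m^3 / s. Of the listed options, that is the dimensionality of volumetric flow rate.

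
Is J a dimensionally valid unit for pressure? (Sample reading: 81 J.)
No

pressure has SI base units: kg / (m * s^2)
J does NOT reduce to kg / (m * s^2); a valid unit for pressure would be e.g. Pa.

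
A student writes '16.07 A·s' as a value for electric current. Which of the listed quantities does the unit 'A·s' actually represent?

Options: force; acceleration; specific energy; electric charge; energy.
electric charge

electric current should have units dimensionally equivalent to A (e.g. A).
The given unit 'A·s' reduces to A * s. Of the listed options, that is the dimensionality of electric charge.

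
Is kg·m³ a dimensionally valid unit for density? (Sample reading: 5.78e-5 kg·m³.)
No

density has SI base units: kg / m^3
kg·m³ does NOT reduce to kg / m^3; a valid unit for density would be e.g. kg/m³.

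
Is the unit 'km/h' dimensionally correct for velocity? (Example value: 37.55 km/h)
Yes

velocity has SI base units: m / s
km/h reduces to the same SI base units, so it is a valid unit for velocity.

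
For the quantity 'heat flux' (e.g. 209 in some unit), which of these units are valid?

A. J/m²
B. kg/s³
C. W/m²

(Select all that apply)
B, C

heat flux has SI base units: kg / s^3

Checking each option against kg / s^3:
  A. J/m²: ✗ does not match
  B. kg/s³: ✓ matches
  C. W/m²: ✓ matches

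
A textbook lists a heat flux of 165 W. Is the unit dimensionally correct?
No

heat flux has SI base units: kg / s^3
W does NOT reduce to kg / s^3; a valid unit for heat flux would be e.g. W/m².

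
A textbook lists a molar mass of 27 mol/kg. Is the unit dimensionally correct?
No

molar mass has SI base units: kg / mol
mol/kg does NOT reduce to kg / mol; a valid unit for molar mass would be e.g. kg/mol.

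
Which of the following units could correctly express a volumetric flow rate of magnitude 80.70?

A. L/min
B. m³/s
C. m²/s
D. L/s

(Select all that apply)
A, B, D

volumetric flow rate has SI base units: m^3 / s

Checking each option against m^3 / s:
  A. L/min: ✓ matches
  B. m³/s: ✓ matches
  C. m²/s: ✗ does not match
  D. L/s: ✓ matches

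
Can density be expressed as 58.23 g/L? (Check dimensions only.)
Yes

density has SI base units: kg / m^3
g/L reduces to the same SI base units, so it is a valid unit for density.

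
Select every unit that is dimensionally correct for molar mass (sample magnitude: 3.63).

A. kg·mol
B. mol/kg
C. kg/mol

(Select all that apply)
C

molar mass has SI base units: kg / mol

Checking each option against kg / mol:
  A. kg·mol: ✗ does not match
  B. mol/kg: ✗ does not match
  C. kg/mol: ✓ matches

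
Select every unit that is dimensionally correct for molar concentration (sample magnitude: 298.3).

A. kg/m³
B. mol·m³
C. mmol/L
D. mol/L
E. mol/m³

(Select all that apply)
C, D, E

molar concentration has SI base units: mol / m^3

Checking each option against mol / m^3:
  A. kg/m³: ✗ does not match
  B. mol·m³: ✗ does not match
  C. mmol/L: ✓ matches
  D. mol/L: ✓ matches
  E. mol/m³: ✓ matches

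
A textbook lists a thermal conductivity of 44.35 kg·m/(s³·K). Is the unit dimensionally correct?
Yes

thermal conductivity has SI base units: kg * m / (s^3 * K)
kg·m/(s³·K) reduces to the same SI base units, so it is a valid unit for thermal conductivity.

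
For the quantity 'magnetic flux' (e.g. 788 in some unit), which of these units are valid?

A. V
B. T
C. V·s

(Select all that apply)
C

magnetic flux has SI base units: kg * m^2 / (A * s^2)

Checking each option against kg * m^2 / (A * s^2):
  A. V: ✗ does not match
  B. T: ✗ does not match
  C. V·s: ✓ matches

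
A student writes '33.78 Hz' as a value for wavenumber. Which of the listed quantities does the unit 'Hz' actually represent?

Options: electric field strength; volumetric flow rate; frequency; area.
frequency

wavenumber should have units dimensionally equivalent to 1 / m (e.g. 1/m).
The given unit 'Hz' reduces to 1 / s. Of the listed options, that is the dimensionality of frequency.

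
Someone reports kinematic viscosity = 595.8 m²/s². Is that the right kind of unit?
No

kinematic viscosity has SI base units: m^2 / s
m²/s² does NOT reduce to m^2 / s; a valid unit for kinematic viscosity would be e.g. m²/s.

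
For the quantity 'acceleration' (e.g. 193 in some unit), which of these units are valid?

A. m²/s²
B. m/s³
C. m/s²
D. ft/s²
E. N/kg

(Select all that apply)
C, D, E

acceleration has SI base units: m / s^2

Checking each option against m / s^2:
  A. m²/s²: ✗ does not match
  B. m/s³: ✗ does not match
  C. m/s²: ✓ matches
  D. ft/s²: ✓ matches
  E. N/kg: ✓ matches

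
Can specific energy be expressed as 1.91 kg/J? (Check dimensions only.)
No

specific energy has SI base units: m^2 / s^2
kg/J does NOT reduce to m^2 / s^2; a valid unit for specific energy would be e.g. J/kg.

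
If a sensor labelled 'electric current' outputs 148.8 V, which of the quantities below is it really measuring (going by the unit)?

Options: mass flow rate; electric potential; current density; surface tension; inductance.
electric potential

electric current should have units dimensionally equivalent to A (e.g. A).
The given unit 'V' reduces to kg * m^2 / (A * s^3). Of the listed options, that is the dimensionality of electric potential.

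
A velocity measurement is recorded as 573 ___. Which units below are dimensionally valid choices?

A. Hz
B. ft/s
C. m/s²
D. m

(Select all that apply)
B

velocity has SI base units: m / s

Checking each option against m / s:
  A. Hz: ✗ does not match
  B. ft/s: ✓ matches
  C. m/s²: ✗ does not match
  D. m: ✗ does not match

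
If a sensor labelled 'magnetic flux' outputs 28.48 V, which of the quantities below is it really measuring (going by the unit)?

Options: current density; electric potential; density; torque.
electric potential

magnetic flux should have units dimensionally equivalent to kg * m^2 / (A * s^2) (e.g. Wb).
The given unit 'V' reduces to kg * m^2 / (A * s^3). Of the listed options, that is the dimensionality of electric potential.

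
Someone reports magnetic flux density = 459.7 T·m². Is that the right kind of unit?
No

magnetic flux density has SI base units: kg / (A * s^2)
T·m² does NOT reduce to kg / (A * s^2); a valid unit for magnetic flux density would be e.g. T.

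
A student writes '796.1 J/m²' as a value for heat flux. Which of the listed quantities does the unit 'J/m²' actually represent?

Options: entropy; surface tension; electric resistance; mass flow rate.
surface tension

heat flux should have units dimensionally equivalent to kg / s^3 (e.g. W/m²).
The given unit 'J/m²' reduces to kg / s^2. Of the listed options, that is the dimensionality of surface tension.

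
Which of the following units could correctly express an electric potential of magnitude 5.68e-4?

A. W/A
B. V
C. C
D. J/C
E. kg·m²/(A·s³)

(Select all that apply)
A, B, D, E

electric potential has SI base units: kg * m^2 / (A * s^3)

Checking each option against kg * m^2 / (A * s^3):
  A. W/A: ✓ matches
  B. V: ✓ matches
  C. C: ✗ does not match
  D. J/C: ✓ matches
  E. kg·m²/(A·s³): ✓ matches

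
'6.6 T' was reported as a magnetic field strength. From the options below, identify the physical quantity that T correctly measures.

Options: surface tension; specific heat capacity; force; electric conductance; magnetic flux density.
magnetic flux density

magnetic field strength should have units dimensionally equivalent to A / m (e.g. A/m).
The given unit 'T' reduces to kg / (A * s^2). Of the listed options, that is the dimensionality of magnetic flux density.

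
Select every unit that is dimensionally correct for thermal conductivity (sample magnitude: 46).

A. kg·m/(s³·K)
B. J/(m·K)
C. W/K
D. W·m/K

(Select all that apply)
A

thermal conductivity has SI base units: kg * m / (s^3 * K)

Checking each option against kg * m / (s^3 * K):
  A. kg·m/(s³·K): ✓ matches
  B. J/(m·K): ✗ does not match
  C. W/K: ✗ does not match
  D. W·m/K: ✗ does not match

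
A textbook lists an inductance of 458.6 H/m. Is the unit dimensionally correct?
No

inductance has SI base units: kg * m^2 / (A^2 * s^2)
H/m does NOT reduce to kg * m^2 / (A^2 * s^2); a valid unit for inductance would be e.g. H.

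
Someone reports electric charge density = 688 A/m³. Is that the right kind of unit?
No

electric charge density has SI base units: A * s / m^3
A/m³ does NOT reduce to A * s / m^3; a valid unit for electric charge density would be e.g. C/m³.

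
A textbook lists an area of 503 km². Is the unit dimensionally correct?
Yes

area has SI base units: m^2
km² reduces to the same SI base units, so it is a valid unit for area.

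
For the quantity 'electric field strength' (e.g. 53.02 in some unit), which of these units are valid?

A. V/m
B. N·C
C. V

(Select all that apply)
A

electric field strength has SI base units: kg * m / (A * s^3)

Checking each option against kg * m / (A * s^3):
  A. V/m: ✓ matches
  B. N·C: ✗ does not match
  C. V: ✗ does not match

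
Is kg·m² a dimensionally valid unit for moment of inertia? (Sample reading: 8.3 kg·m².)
Yes

moment of inertia has SI base units: kg * m^2
kg·m² reduces to the same SI base units, so it is a valid unit for moment of inertia.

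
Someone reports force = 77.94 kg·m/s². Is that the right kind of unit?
Yes

force has SI base units: kg * m / s^2
kg·m/s² reduces to the same SI base units, so it is a valid unit for force.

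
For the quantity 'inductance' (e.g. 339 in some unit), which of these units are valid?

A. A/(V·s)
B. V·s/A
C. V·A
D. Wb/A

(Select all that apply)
B, D

inductance has SI base units: kg * m^2 / (A^2 * s^2)

Checking each option against kg * m^2 / (A^2 * s^2):
  A. A/(V·s): ✗ does not match
  B. V·s/A: ✓ matches
  C. V·A: ✗ does not match
  D. Wb/A: ✓ matches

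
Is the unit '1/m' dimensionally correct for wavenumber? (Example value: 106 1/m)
Yes

wavenumber has SI base units: 1 / m
1/m reduces to the same SI base units, so it is a valid unit for wavenumber.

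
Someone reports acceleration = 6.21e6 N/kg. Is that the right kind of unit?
Yes

acceleration has SI base units: m / s^2
N/kg reduces to the same SI base units, so it is a valid unit for acceleration.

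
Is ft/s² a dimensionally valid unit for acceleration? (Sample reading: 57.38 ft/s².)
Yes

acceleration has SI base units: m / s^2
ft/s² reduces to the same SI base units, so it is a valid unit for acceleration.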